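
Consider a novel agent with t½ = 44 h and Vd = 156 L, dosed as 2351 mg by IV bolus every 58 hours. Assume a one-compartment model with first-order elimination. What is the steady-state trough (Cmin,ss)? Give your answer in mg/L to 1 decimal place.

10.1 mg/L

k = ln2/t½ = ln2/44 ≈ 0.015753 h⁻¹; fraction remaining f = e^(−kτ) = e^(−0.015753×58) ≈ 0.4010.
Each bolus raises the concentration by D/Vd = 2351/156 ≈ 15.071 mg/L.
Steady-state trough Cmin,ss = C₀·f/(1−f) ≈ 15.071 × 0.4010/0.5990 ≈ 10.089 mg/L.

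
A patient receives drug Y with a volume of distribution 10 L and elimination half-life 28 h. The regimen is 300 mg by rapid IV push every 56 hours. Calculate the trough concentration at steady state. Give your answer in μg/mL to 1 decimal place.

10.0 μg/mL

τ = 56 h = 2 half-lives, so f = (1/2)^2 = 0.25.
At steady state, R = 1/(1 − 0.25) = 4/3.
Single-dose peak C₀ = D/Vd = 300/10 = 30 μg/mL.
Steady-state peak Cmax,ss = C₀·R = 30 × 4/3 ≈ 40.000 μg/mL.
Steady-state trough Cmin,ss = Cmax,ss·f ≈ 40.000 × 0.25 ≈ 10.000 μg/mL.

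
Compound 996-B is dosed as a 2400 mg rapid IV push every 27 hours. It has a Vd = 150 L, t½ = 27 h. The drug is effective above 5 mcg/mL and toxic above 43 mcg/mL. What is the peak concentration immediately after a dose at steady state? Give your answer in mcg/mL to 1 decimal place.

32.0 mcg/mL

The dosing interval is 1 half-life, so f = 2^(−1) = 0.5.
At steady state, R = 1/(1 − 0.5) = 2/1.
Single-dose peak C₀ = D/Vd = 2400/150 = 16 mcg/mL.
Steady-state peak Cmax,ss = C₀·R = 16 × 2/1 ≈ 32.000 mcg/mL.
Peak 32.0 mcg/mL vs MTC 43 mcg/mL: below toxic threshold.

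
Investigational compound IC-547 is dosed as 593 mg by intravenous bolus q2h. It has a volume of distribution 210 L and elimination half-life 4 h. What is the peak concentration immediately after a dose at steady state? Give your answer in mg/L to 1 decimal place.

Over one 2-h interval, 2/4 ≈ 0.5 half-lives elapse, leaving f ≈ 0.7071 of each dose.
Accumulation ratio R = 1/(1 − f) ≈ 1/0.2929 ≈ 3.4141.
Each bolus raises the concentration by D/Vd = 593/210 ≈ 2.824 mg/L.
Steady-state peak Cmax,ss = C₀·R ≈ 2.824 × 3.4141 ≈ 9.641 mg/L.

9.6 mg/L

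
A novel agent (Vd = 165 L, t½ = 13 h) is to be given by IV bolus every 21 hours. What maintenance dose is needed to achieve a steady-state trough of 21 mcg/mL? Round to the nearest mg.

τ/t½ = 21/13 ≈ 1.6154, so f = (1/2)^(21/13) ≈ 0.326378.
Cmin,ss = (D/Vd)·f/(1−f), so D = Cmin,ss·Vd·(1−f)/f.
D = 21 × 165 × (1−f)/f ≈ 21 × 165 × 2.06393 ≈ 7151.52 mg.

7152 mg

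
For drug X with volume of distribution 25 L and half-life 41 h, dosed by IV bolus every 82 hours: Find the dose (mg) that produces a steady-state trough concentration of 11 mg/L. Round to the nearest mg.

τ/t½ = 82/41 ≈ 2, so f = (1/2)^(82/41) ≈ 0.250000.
Cmin,ss = (D/Vd)·f/(1−f), so D = Cmin,ss·Vd·(1−f)/f.
D = 11 × 25 × (1−f)/f ≈ 11 × 25 × 3.00000 ≈ 825.00 mg.

825 mg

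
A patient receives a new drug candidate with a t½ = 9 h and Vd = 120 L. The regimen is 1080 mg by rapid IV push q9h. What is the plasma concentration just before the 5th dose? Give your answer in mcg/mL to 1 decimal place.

8.4 mcg/mL

f = (1/2)^(τ/t½) = (1/2)^(9/9) ≈ 0.5000.
C₀ = D/Vd = 1080/120 ≈ 9.000 mcg/mL.
Before the 5th dose, 4 doses have been given. Superposition: Cmin = C₀·(f + f² + … + f^4).
≈ 9.000 × (0.5000 + 0.2500 + 0.1250 + 0.0625) ≈ 9.000 × 0.9375 ≈ 8.438 mcg/mL.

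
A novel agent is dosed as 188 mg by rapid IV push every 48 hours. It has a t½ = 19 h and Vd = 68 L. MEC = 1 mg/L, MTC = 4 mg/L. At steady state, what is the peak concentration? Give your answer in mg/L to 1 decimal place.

k = ln2/t½ = ln2/19 ≈ 0.036481 h⁻¹; fraction remaining f = e^(−kτ) = e^(−0.036481×48) ≈ 0.1736.
At steady state, accumulation factor R = 1/(1 − e^(−kτ)) ≈ 1.2101.
Each bolus raises the concentration by D/Vd = 188/68 ≈ 2.765 mg/L.
Cmax,ss = C₀/(1 − f) ≈ 2.765/0.8264 ≈ 3.346 mg/L.
Peak 3.3 mg/L vs MTC 4 mg/L: below toxic threshold.

3.3 mg/L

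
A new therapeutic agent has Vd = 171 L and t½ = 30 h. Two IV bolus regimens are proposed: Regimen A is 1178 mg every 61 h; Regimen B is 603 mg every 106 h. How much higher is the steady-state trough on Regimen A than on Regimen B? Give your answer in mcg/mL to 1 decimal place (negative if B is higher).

1.9 mcg/mL

Regimen A: f = (1/2)^(61/30) ≈ 0.2443; Cmin,ss = (1178/171)·f/(1−f) ≈ 2.227 mcg/mL.
Regimen B: f = (1/2)^(106/30) ≈ 0.0864; Cmin,ss = (603/171)·f/(1−f) ≈ 0.333 mcg/mL.
Difference ≈ 2.227 − 0.333 ≈ 1.894 mcg/mL.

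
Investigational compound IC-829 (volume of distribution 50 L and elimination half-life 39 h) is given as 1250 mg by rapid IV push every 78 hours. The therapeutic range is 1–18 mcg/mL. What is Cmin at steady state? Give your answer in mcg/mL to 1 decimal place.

τ = 78 h = 2 half-lives, so f = (1/2)^2 = 0.25.
At steady state, R = 1/(1 − 0.25) = 4/3.
Single-dose peak C₀ = D/Vd = 1250/50 = 25 mcg/mL.
Steady-state peak Cmax,ss = C₀·R = 25 × 4/3 ≈ 33.333 mcg/mL.
Steady-state trough Cmin,ss = Cmax,ss·f ≈ 33.333 × 0.25 ≈ 8.333 mcg/mL.
Trough 8.3 mcg/mL vs MEC 1 mcg/mL: adequate.

8.3 mcg/mL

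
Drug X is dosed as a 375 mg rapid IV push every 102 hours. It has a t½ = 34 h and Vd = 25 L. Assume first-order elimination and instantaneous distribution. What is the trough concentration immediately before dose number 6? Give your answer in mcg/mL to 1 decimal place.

2.1 mcg/mL

f = (1/2)^(τ/t½) = (1/2)^(102/34) ≈ 0.1250.
C₀ = D/Vd = 375/25 ≈ 15.000 mcg/mL.
Before the 6th dose, 5 doses have been given. Superposition: Cmin = C₀·(f + f² + … + f^5).
≈ 15.000 × (0.1250 + 0.0156 + 0.0020 + 0.0002 + 0.0000) ≈ 15.000 × 0.1428 ≈ 2.142 mcg/mL.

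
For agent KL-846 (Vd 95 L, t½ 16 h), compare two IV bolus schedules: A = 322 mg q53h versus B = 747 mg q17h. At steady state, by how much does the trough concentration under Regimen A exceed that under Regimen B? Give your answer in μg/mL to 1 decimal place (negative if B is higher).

Regimen A: f = (1/2)^(53/16) ≈ 0.1007; Cmin,ss = (322/95)·f/(1−f) ≈ 0.380 μg/mL.
Regimen B: f = (1/2)^(17/16) ≈ 0.4788; Cmin,ss = (747/95)·f/(1−f) ≈ 7.223 μg/mL.
Difference ≈ 0.380 − 7.223 ≈ -6.843 μg/mL.

-6.8 μg/mL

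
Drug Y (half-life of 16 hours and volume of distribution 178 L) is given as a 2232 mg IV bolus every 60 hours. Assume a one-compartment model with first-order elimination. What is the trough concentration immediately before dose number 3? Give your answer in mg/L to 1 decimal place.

1.0 mg/L

f = (1/2)^(τ/t½) = (1/2)^(60/16) ≈ 0.0743.
C₀ = D/Vd = 2232/178 ≈ 12.539 mg/L.
Before the 3rd dose, 2 doses have been given. Superposition: Cmin = C₀·(f + f²).
≈ 12.539 × (0.0743 + 0.0055) ≈ 12.539 × 0.0798 ≈ 1.001 mg/L.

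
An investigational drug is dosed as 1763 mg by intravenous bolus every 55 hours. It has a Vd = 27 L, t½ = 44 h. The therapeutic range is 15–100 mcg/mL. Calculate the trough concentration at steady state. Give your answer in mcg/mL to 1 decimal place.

τ/t½ = 55/44 ≈ 1.25, so fraction remaining f = (1/2)^(55/44) ≈ 0.4204.
Accumulation ratio R = 1/(1 − f) ≈ 1/0.5796 ≈ 1.7253.
Each bolus raises the concentration by D/Vd = 1763/27 ≈ 65.296 mcg/mL.
Cmax,ss = C₀/(1 − f) ≈ 65.296/0.5796 ≈ 112.657 mcg/mL.
Steady-state trough Cmin,ss = Cmax,ss·f ≈ 112.657 × 0.4204 ≈ 47.361 mcg/mL.
Trough 47.4 mcg/mL vs MEC 15 mcg/mL: adequate.

47.4 mcg/mL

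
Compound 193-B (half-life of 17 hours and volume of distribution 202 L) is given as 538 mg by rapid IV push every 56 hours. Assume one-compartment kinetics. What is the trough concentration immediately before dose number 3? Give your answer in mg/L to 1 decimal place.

0.3 mg/L

f = (1/2)^(τ/t½) = (1/2)^(56/17) ≈ 0.1019.
C₀ = D/Vd = 538/202 ≈ 2.663 mg/L.
Before the 3rd dose, 2 doses have been given. Superposition: Cmin = C₀·(f + f²).
≈ 2.663 × (0.1019 + 0.0104) ≈ 2.663 × 0.1123 ≈ 0.299 mg/L.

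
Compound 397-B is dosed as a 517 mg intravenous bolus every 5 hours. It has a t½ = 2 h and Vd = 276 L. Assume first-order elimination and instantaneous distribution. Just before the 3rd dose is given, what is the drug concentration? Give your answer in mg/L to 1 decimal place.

f = (1/2)^(τ/t½) = (1/2)^(5/2) ≈ 0.1768.
C₀ = D/Vd = 517/276 ≈ 1.873 mg/L.
Before the 3rd dose, 2 doses have been given. Superposition: Cmin = C₀·(f + f²).
≈ 1.873 × (0.1768 + 0.0313) ≈ 1.873 × 0.2081 ≈ 0.390 mg/L.

0.4 mg/L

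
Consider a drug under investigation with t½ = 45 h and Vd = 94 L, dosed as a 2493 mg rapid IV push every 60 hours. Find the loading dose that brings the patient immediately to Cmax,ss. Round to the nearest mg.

f = (1/2)^(60/45) ≈ 0.396850; accumulation ratio R = 1/(1−f) ≈ 1.65796.
Loading dose to hit Cmax,ss on first dose: D_load = D_maint·R ≈ 2493 × 1.65796 ≈ 4133.29 mg.

4133 mg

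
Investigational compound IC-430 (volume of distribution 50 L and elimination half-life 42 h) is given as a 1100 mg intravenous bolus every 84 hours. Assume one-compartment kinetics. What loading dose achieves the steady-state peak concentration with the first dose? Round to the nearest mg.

1467 mg

f = (1/2)^(84/42) ≈ 0.250000; accumulation ratio R = 1/(1−f) ≈ 1.33333.
Loading dose to hit Cmax,ss on first dose: D_load = D_maint·R ≈ 1100 × 1.33333 ≈ 1466.66 mg.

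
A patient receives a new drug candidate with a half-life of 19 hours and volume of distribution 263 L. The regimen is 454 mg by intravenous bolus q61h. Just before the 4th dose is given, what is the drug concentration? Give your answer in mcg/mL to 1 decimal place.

f = (1/2)^(τ/t½) = (1/2)^(61/19) ≈ 0.1080.
C₀ = D/Vd = 454/263 ≈ 1.726 mcg/mL.
Before the 4th dose, 3 doses have been given. Superposition: Cmin = C₀·(f + f² + … + f^3).
≈ 1.726 × (0.1080 + 0.0117 + 0.0013) ≈ 1.726 × 0.1210 ≈ 0.209 mcg/mL.

0.2 mcg/mL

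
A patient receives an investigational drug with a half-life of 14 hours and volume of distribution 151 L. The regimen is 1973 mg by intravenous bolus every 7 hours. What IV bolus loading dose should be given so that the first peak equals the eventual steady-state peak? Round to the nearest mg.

6736 mg

f = (1/2)^(7/14) ≈ 0.707107; accumulation ratio R = 1/(1−f) ≈ 3.41422.
Loading dose to hit Cmax,ss on first dose: D_load = D_maint·R ≈ 1973 × 3.41422 ≈ 6736.26 mg.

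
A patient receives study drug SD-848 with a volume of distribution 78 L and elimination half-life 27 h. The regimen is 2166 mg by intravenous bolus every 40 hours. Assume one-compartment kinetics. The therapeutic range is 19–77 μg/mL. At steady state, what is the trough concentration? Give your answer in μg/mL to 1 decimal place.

15.5 μg/mL

k = ln2/t½ = ln2/27 ≈ 0.025672 h⁻¹; fraction remaining f = e^(−kτ) = e^(−0.025672×40) ≈ 0.3581.
Each bolus raises the concentration by D/Vd = 2166/78 ≈ 27.769 μg/mL.
Steady-state trough Cmin,ss = C₀·f/(1−f) ≈ 27.769 × 0.3581/0.6419 ≈ 15.492 μg/mL.
Trough 15.5 μg/mL vs MEC 19 μg/mL: subtherapeutic.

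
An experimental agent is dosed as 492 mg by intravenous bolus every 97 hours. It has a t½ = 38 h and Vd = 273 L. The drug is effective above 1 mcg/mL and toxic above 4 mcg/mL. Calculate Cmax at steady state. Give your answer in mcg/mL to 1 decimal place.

2.2 mcg/mL

k = ln2/t½ = ln2/38 ≈ 0.018241 h⁻¹; fraction remaining f = e^(−kτ) = e^(−0.018241×97) ≈ 0.1704.
Accumulation ratio R = 1/(1 − f) ≈ 1/0.8296 ≈ 1.2054.
Single-dose peak C₀ = D/Vd = 492/273 ≈ 1.802 mcg/mL.
Steady-state peak Cmax,ss = C₀·R ≈ 1.802 × 1.2054 ≈ 2.172 mcg/mL.
Peak 2.2 mcg/mL vs MTC 4 mcg/mL: below toxic threshold.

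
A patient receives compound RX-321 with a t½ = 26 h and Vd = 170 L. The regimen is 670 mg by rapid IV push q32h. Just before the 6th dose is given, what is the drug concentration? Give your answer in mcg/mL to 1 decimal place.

f = (1/2)^(τ/t½) = (1/2)^(32/26) ≈ 0.4261.
C₀ = D/Vd = 670/170 ≈ 3.941 mcg/mL.
Before the 6th dose, 5 doses have been given. Superposition: Cmin = C₀·(f + f² + … + f^5).
≈ 3.941 × (0.4261 + 0.1816 + 0.0774 + 0.0330 + 0.0140) ≈ 3.941 × 0.7321 ≈ 2.885 mcg/mL.

2.9 mcg/mL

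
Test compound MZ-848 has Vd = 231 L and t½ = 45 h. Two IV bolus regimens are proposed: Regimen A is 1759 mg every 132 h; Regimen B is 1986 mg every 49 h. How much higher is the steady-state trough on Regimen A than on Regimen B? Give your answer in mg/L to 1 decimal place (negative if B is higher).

Regimen A: f = (1/2)^(132/45) ≈ 0.1309; Cmin,ss = (1759/231)·f/(1−f) ≈ 1.147 mg/L.
Regimen B: f = (1/2)^(49/45) ≈ 0.4701; Cmin,ss = (1986/231)·f/(1−f) ≈ 7.627 mg/L.
Difference ≈ 1.147 − 7.627 ≈ -6.480 mg/L.

-6.5 mg/L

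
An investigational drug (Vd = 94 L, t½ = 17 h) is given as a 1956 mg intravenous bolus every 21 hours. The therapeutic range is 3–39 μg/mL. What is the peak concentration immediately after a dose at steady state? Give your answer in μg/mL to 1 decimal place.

k = ln2/t½ = ln2/17 ≈ 0.040773 h⁻¹; fraction remaining f = e^(−kτ) = e^(−0.040773×21) ≈ 0.4248.
At steady state, accumulation factor R = 1/(1 − e^(−kτ)) ≈ 1.7385.
Single-dose peak C₀ = D/Vd = 1956/94 ≈ 20.809 μg/mL.
Steady-state peak Cmax,ss = C₀·R ≈ 20.809 × 1.7385 ≈ 36.176 μg/mL.
Peak 36.2 μg/mL vs MTC 39 μg/mL: below toxic threshold.

36.2 μg/mL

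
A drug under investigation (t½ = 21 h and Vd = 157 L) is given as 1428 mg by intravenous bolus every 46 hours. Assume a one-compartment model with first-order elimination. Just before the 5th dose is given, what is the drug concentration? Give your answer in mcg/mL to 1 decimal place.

f = (1/2)^(τ/t½) = (1/2)^(46/21) ≈ 0.2191.
C₀ = D/Vd = 1428/157 ≈ 9.096 mcg/mL.
Before the 5th dose, 4 doses have been given. Superposition: Cmin = C₀·(f + f² + … + f^4).
≈ 9.096 × (0.2191 + 0.0480 + 0.0105 + 0.0023) ≈ 9.096 × 0.2799 ≈ 2.546 mcg/mL.

2.5 mcg/mL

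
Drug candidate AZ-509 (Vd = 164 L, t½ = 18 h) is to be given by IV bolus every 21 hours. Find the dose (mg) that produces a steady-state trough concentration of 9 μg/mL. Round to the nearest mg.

τ/t½ = 21/18 ≈ 1.1667, so f = (1/2)^(21/18) ≈ 0.445449.
Cmin,ss = (D/Vd)·f/(1−f), so D = Cmin,ss·Vd·(1−f)/f.
D = 9 × 164 × (1−f)/f ≈ 9 × 164 × 1.24493 ≈ 1837.52 mg.

1838 mg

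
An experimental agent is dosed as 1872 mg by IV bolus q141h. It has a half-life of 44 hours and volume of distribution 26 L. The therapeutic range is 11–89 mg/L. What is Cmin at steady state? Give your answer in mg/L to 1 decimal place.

Over one 141-h interval, 141/44 ≈ 3.2045 half-lives elapse, leaving f ≈ 0.1085 of each dose.
Accumulation ratio R = 1/(1 − f) ≈ 1/0.8915 ≈ 1.1217.
Each bolus raises the concentration by D/Vd = 1872/26 ≈ 72.000 mg/L.
Cmax,ss = C₀/(1 − f) ≈ 72.000/0.8915 ≈ 80.763 mg/L.
One interval later, Cmin,ss = Cmax,ss·e^(−kτ) ≈ 80.763 × 0.1085 ≈ 8.763 mg/L.
Trough 8.8 mg/L vs MEC 11 mg/L: subtherapeutic.

8.8 mg/L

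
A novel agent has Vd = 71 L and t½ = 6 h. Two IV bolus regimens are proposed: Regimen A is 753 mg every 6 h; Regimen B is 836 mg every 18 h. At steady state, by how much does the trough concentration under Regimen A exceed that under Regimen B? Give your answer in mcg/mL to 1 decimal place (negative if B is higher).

Regimen A: f = (1/2)^(6/6) ≈ 0.5000; Cmin,ss = (753/71)·f/(1−f) ≈ 10.606 mcg/mL.
Regimen B: f = (1/2)^(18/6) ≈ 0.1250; Cmin,ss = (836/71)·f/(1−f) ≈ 1.682 mcg/mL.
Difference ≈ 10.606 − 1.682 ≈ 8.924 mcg/mL.

8.9 mcg/mL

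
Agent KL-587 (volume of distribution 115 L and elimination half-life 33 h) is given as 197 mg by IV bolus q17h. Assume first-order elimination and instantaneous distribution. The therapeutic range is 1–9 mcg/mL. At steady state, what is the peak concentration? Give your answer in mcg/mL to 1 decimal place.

k = ln2/t½ = ln2/33 ≈ 0.021004 h⁻¹; fraction remaining f = e^(−kτ) = e^(−0.021004×17) ≈ 0.6997.
At steady state, accumulation factor R = 1/(1 − e^(−kτ)) ≈ 3.3300.
Single-dose peak C₀ = D/Vd = 197/115 ≈ 1.713 mcg/mL.
Cmax,ss = C₀/(1 − f) ≈ 1.713/0.3003 ≈ 5.704 mcg/mL.
Peak 5.7 mcg/mL vs MTC 9 mcg/mL: below toxic threshold.

5.7 mcg/mL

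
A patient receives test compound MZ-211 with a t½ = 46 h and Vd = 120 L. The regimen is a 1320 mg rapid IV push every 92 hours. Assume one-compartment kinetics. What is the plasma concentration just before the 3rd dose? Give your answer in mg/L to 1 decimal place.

f = (1/2)^(τ/t½) = (1/2)^(92/46) ≈ 0.2500.
C₀ = D/Vd = 1320/120 ≈ 11.000 mg/L.
Before the 3rd dose, 2 doses have been given. Superposition: Cmin = C₀·(f + f²).
≈ 11.000 × (0.2500 + 0.0625) ≈ 11.000 × 0.3125 ≈ 3.438 mg/L.

3.4 mg/L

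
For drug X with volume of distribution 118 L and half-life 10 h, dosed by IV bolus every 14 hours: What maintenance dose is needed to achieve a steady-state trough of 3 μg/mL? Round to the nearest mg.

τ/t½ = 14/10 ≈ 1.4, so f = (1/2)^(14/10) ≈ 0.378929.
Cmin,ss = (D/Vd)·f/(1−f), so D = Cmin,ss·Vd·(1−f)/f.
D = 3 × 118 × (1−f)/f ≈ 3 × 118 × 1.63902 ≈ 580.21 mg.

580 mg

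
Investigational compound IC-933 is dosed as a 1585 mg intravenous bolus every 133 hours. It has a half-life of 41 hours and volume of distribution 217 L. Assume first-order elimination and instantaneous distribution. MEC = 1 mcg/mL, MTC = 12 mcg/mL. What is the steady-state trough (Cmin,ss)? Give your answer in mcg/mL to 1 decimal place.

τ/t½ = 133/41 ≈ 3.2439, so fraction remaining f = (1/2)^(133/41) ≈ 0.1056.
Accumulation ratio R = 1/(1 − f) ≈ 1/0.8944 ≈ 1.1181.
Each bolus raises the concentration by D/Vd = 1585/217 ≈ 7.304 mcg/mL.
Cmax,ss = C₀/(1 − f) ≈ 7.304/0.8944 ≈ 8.166 mcg/mL.
One interval later, Cmin,ss = Cmax,ss·e^(−kτ) ≈ 8.166 × 0.1056 ≈ 0.862 mcg/mL.
Trough 0.9 mcg/mL vs MEC 1 mcg/mL: subtherapeutic.

0.9 mcg/mL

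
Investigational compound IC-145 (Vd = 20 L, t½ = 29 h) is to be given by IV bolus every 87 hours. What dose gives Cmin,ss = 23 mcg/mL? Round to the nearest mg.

3220 mg

τ/t½ = 87/29 ≈ 3, so f = (1/2)^(87/29) ≈ 0.125000.
Cmin,ss = (D/Vd)·f/(1−f), so D = Cmin,ss·Vd·(1−f)/f.
D = 23 × 20 × (1−f)/f ≈ 23 × 20 × 7.00000 ≈ 3220.00 mg.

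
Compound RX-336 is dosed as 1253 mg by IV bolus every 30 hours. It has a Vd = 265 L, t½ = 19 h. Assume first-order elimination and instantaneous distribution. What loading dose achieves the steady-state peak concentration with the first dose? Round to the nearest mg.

f = (1/2)^(30/19) ≈ 0.334726; accumulation ratio R = 1/(1−f) ≈ 1.50314.
Loading dose to hit Cmax,ss on first dose: D_load = D_maint·R ≈ 1253 × 1.50314 ≈ 1883.43 mg.

1883 mg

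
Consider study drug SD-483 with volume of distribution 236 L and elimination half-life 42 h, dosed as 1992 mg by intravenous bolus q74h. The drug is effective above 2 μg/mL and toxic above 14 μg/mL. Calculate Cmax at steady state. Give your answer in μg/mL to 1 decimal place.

12.0 μg/mL

τ/t½ = 74/42 ≈ 1.7619, so fraction remaining f = (1/2)^(74/42) ≈ 0.2949.
Accumulation ratio R = 1/(1 − f) ≈ 1/0.7051 ≈ 1.4182.
Each bolus raises the concentration by D/Vd = 1992/236 ≈ 8.441 μg/mL.
Steady-state peak Cmax,ss = C₀·R ≈ 8.441 × 1.4182 ≈ 11.971 μg/mL.
Peak 12.0 μg/mL vs MTC 14 μg/mL: below toxic threshold.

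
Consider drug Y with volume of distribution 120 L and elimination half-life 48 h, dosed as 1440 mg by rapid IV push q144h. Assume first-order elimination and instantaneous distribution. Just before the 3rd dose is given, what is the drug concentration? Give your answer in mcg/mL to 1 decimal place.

f = (1/2)^(τ/t½) = (1/2)^(144/48) ≈ 0.1250.
C₀ = D/Vd = 1440/120 ≈ 12.000 mcg/mL.
Before the 3rd dose, 2 doses have been given. Superposition: Cmin = C₀·(f + f²).
≈ 12.000 × (0.1250 + 0.0156) ≈ 12.000 × 0.1406 ≈ 1.687 mcg/mL.

1.7 mcg/mL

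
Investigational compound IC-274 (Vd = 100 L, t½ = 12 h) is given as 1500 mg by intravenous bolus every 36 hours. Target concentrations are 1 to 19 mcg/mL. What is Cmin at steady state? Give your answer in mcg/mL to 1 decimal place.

2.1 mcg/mL

The dosing interval is 3 half-lives, so f = 2^(−3) = 0.125.
At steady state, R = 1/(1 − 0.125) = 8/7.
Single-dose peak C₀ = D/Vd = 1500/100 = 15 mcg/mL.
Steady-state peak Cmax,ss = C₀·R = 15 × 8/7 ≈ 17.143 mcg/mL.
Steady-state trough Cmin,ss = Cmax,ss·f ≈ 17.143 × 0.125 ≈ 2.143 mcg/mL.
Trough 2.1 mcg/mL vs MEC 1 mcg/mL: adequate.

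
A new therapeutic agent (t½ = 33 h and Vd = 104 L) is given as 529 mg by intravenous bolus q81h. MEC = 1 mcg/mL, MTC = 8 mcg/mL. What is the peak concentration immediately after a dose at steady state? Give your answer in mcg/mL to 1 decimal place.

6.2 mcg/mL

τ/t½ = 81/33 ≈ 2.4545, so fraction remaining f = (1/2)^(81/33) ≈ 0.1824.
Accumulation ratio R = 1/(1 − f) ≈ 1/0.8176 ≈ 1.2231.
Single-dose peak C₀ = D/Vd = 529/104 ≈ 5.087 mcg/mL.
Steady-state peak Cmax,ss = C₀·R ≈ 5.087 × 1.2231 ≈ 6.222 mcg/mL.
Peak 6.2 mcg/mL vs MTC 8 mcg/mL: below toxic threshold.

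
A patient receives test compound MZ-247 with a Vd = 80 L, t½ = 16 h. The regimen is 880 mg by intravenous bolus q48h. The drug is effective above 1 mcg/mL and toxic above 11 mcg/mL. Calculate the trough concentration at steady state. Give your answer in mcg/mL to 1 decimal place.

The dosing interval is 3 half-lives, so f = 2^(−3) = 0.125.
At steady state, R = 1/(1 − 0.125) = 8/7.
Single-dose peak C₀ = D/Vd = 880/80 = 11 mcg/mL.
Steady-state peak Cmax,ss = C₀·R = 11 × 8/7 ≈ 12.571 mcg/mL.
Steady-state trough Cmin,ss = Cmax,ss·f ≈ 12.571 × 0.125 ≈ 1.571 mcg/mL.
Trough 1.6 mcg/mL vs MEC 1 mcg/mL: adequate.

1.6 mcg/mL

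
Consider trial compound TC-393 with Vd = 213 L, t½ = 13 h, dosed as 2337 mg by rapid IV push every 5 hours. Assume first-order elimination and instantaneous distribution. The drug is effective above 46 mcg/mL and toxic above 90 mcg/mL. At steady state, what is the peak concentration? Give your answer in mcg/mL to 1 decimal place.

46.9 mcg/mL

Over one 5-h interval, 5/13 ≈ 0.38462 half-lives elapse, leaving f ≈ 0.7660 of each dose.
At steady state, accumulation factor R = 1/(1 − e^(−kτ)) ≈ 4.2735.
Single-dose peak C₀ = D/Vd = 2337/213 ≈ 10.972 mcg/mL.
Steady-state peak Cmax,ss = C₀·R ≈ 10.972 × 4.2735 ≈ 46.889 mcg/mL.
Peak 46.9 mcg/mL vs MTC 90 mcg/mL: below toxic threshold.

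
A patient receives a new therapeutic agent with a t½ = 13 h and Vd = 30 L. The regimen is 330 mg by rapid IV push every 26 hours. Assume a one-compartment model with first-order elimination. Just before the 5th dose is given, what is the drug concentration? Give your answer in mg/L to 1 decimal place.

f = (1/2)^(τ/t½) = (1/2)^(26/13) ≈ 0.2500.
C₀ = D/Vd = 330/30 ≈ 11.000 mg/L.
Before the 5th dose, 4 doses have been given. Superposition: Cmin = C₀·(f + f² + … + f^4).
≈ 11.000 × (0.2500 + 0.0625 + 0.0156 + 0.0039) ≈ 11.000 × 0.3320 ≈ 3.652 mg/L.

3.7 mg/L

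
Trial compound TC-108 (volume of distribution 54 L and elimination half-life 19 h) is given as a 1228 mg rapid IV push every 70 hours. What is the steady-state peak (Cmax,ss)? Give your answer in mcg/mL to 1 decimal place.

τ/t½ = 70/19 ≈ 3.6842, so fraction remaining f = (1/2)^(70/19) ≈ 0.0778.
At steady state, accumulation factor R = 1/(1 − e^(−kτ)) ≈ 1.0844.
Single-dose peak C₀ = D/Vd = 1228/54 ≈ 22.741 mcg/mL.
Steady-state peak Cmax,ss = C₀·R ≈ 22.741 × 1.0844 ≈ 24.660 mcg/mL.

24.7 mcg/mL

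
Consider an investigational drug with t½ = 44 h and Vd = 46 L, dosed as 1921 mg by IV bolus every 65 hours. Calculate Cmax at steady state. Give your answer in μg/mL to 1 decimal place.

65.2 μg/mL

τ/t½ = 65/44 ≈ 1.4773, so fraction remaining f = (1/2)^(65/44) ≈ 0.3592.
At steady state, accumulation factor R = 1/(1 − e^(−kτ)) ≈ 1.5605.
Each bolus raises the concentration by D/Vd = 1921/46 ≈ 41.761 μg/mL.
Steady-state peak Cmax,ss = C₀·R ≈ 41.761 × 1.5605 ≈ 65.168 μg/mL.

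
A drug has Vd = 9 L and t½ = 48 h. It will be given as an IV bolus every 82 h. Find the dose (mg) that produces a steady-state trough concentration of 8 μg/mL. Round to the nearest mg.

τ/t½ = 82/48 ≈ 1.7083, so f = (1/2)^(82/48) ≈ 0.306013.
Cmin,ss = (D/Vd)·f/(1−f), so D = Cmin,ss·Vd·(1−f)/f.
D = 8 × 9 × (1−f)/f ≈ 8 × 9 × 2.26784 ≈ 163.28 mg.

163 mg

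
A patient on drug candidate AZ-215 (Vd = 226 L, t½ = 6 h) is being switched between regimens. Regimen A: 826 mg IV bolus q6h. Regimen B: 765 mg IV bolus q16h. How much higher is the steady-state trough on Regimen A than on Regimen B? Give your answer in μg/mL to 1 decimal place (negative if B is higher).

3.0 μg/mL

Regimen A: f = (1/2)^(6/6) ≈ 0.5000; Cmin,ss = (826/226)·f/(1−f) ≈ 3.655 μg/mL.
Regimen B: f = (1/2)^(16/6) ≈ 0.1575; Cmin,ss = (765/226)·f/(1−f) ≈ 0.633 μg/mL.
Difference ≈ 3.655 − 0.633 ≈ 3.022 μg/mL.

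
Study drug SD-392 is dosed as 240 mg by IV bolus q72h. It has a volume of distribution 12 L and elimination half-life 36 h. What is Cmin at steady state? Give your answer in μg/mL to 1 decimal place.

The dosing interval is 2 half-lives, so f = 2^(−2) = 0.25.
Accumulation ratio R = 1/(1 − f) = 1/0.75 = 4/3.
Single-dose peak C₀ = D/Vd = 240/12 = 20 μg/mL.
Steady-state peak Cmax,ss = C₀·R = 20 × 4/3 ≈ 26.667 μg/mL.
Steady-state trough Cmin,ss = Cmax,ss·f ≈ 26.667 × 0.25 ≈ 6.667 μg/mL.

6.7 μg/mL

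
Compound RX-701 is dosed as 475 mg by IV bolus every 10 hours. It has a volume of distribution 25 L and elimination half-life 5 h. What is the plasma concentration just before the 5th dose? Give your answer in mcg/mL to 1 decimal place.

6.3 mcg/mL

f = (1/2)^(τ/t½) = (1/2)^(10/5) ≈ 0.2500.
C₀ = D/Vd = 475/25 ≈ 19.000 mcg/mL.
Before the 5th dose, 4 doses have been given. Superposition: Cmin = C₀·(f + f² + … + f^4).
≈ 19.000 × (0.2500 + 0.0625 + 0.0156 + 0.0039) ≈ 19.000 × 0.3320 ≈ 6.308 mcg/mL.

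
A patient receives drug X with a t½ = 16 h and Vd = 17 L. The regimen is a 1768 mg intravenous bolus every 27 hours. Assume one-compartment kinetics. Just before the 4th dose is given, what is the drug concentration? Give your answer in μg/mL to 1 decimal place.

f = (1/2)^(τ/t½) = (1/2)^(27/16) ≈ 0.3105.
C₀ = D/Vd = 1768/17 ≈ 104.000 μg/mL.
Before the 4th dose, 3 doses have been given. Superposition: Cmin = C₀·(f + f² + … + f^3).
≈ 104.000 × (0.3105 + 0.0964 + 0.0299) ≈ 104.000 × 0.4368 ≈ 45.427 μg/mL.

45.4 μg/mL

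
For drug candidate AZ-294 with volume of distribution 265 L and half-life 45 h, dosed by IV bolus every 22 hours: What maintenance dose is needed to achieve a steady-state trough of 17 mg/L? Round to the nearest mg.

1817 mg

τ/t½ = 22/45 ≈ 0.48889, so f = (1/2)^(22/45) ≈ 0.712574.
Cmin,ss = (D/Vd)·f/(1−f), so D = Cmin,ss·Vd·(1−f)/f.
D = 17 × 265 × (1−f)/f ≈ 17 × 265 × 0.40336 ≈ 1817.14 mg.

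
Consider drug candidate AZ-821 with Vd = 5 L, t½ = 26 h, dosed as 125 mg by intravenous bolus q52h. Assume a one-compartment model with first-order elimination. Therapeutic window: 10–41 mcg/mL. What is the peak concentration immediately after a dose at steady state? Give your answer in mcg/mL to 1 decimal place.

33.3 mcg/mL

τ = 52 h = 2 half-lives, so f = (1/2)^2 = 0.25.
Accumulation ratio R = 1/(1 − f) = 1/0.75 = 4/3.
Single-dose peak C₀ = D/Vd = 125/5 = 25 mcg/mL.
Steady-state peak Cmax,ss = C₀·R = 25 × 4/3 ≈ 33.333 mcg/mL.
Peak 33.3 mcg/mL vs MTC 41 mcg/mL: below toxic threshold.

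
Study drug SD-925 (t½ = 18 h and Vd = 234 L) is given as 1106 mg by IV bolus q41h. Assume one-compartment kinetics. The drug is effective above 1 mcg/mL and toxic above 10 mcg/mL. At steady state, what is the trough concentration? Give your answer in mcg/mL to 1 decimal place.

τ/t½ = 41/18 ≈ 2.2778, so fraction remaining f = (1/2)^(41/18) ≈ 0.2062.
At steady state, accumulation factor R = 1/(1 − e^(−kτ)) ≈ 1.2598.
Single-dose peak C₀ = D/Vd = 1106/234 ≈ 4.726 mcg/mL.
Steady-state peak Cmax,ss = C₀·R ≈ 4.726 × 1.2598 ≈ 5.954 mcg/mL.
Steady-state trough Cmin,ss = Cmax,ss·f ≈ 5.954 × 0.2062 ≈ 1.228 mcg/mL.
Trough 1.2 mcg/mL vs MEC 1 mcg/mL: adequate.

1.2 mcg/mL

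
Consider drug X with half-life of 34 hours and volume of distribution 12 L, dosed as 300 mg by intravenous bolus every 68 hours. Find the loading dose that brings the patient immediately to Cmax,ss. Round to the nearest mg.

f = (1/2)^(68/34) ≈ 0.250000; accumulation ratio R = 1/(1−f) ≈ 1.33333.
Loading dose to hit Cmax,ss on first dose: D_load = D_maint·R ≈ 300 × 1.33333 ≈ 400.00 mg.

400 mg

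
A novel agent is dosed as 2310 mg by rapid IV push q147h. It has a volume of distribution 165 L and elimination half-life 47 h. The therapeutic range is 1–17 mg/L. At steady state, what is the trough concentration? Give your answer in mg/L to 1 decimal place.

τ/t½ = 147/47 ≈ 3.1277, so fraction remaining f = (1/2)^(147/47) ≈ 0.1144.
Accumulation ratio R = 1/(1 − f) ≈ 1/0.8856 ≈ 1.1292.
Single-dose peak C₀ = D/Vd = 2310/165 ≈ 14.000 mg/L.
Cmax,ss = C₀/(1 − f) ≈ 14.000/0.8856 ≈ 15.808 mg/L.
One interval later, Cmin,ss = Cmax,ss·e^(−kτ) ≈ 15.808 × 0.1144 ≈ 1.808 mg/L.
Trough 1.8 mg/L vs MEC 1 mg/L: adequate.

1.8 mg/L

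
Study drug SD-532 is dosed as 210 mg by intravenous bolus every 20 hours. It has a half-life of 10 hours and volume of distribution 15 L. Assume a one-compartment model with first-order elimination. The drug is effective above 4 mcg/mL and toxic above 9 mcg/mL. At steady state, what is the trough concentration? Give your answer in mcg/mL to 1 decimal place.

The dosing interval is 2 half-lives, so f = 2^(−2) = 0.25.
Accumulation ratio R = 1/(1 − f) = 1/0.75 = 4/3.
Single-dose peak C₀ = D/Vd = 210/15 = 14 mcg/mL.
Steady-state peak Cmax,ss = C₀·R = 14 × 4/3 ≈ 18.667 mcg/mL.
Steady-state trough Cmin,ss = Cmax,ss·f ≈ 18.667 × 0.25 ≈ 4.667 mcg/mL.
Trough 4.7 mcg/mL vs MEC 4 mcg/mL: adequate.

4.7 mcg/mL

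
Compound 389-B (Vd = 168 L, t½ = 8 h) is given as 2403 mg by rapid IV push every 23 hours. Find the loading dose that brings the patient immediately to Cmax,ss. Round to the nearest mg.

f = (1/2)^(23/8) ≈ 0.136313; accumulation ratio R = 1/(1−f) ≈ 1.15783.
Loading dose to hit Cmax,ss on first dose: D_load = D_maint·R ≈ 2403 × 1.15783 ≈ 2782.27 mg.

2782 mg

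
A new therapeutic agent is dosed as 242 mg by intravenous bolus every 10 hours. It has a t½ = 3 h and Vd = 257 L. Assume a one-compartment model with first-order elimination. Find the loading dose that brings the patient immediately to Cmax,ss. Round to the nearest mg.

f = (1/2)^(10/3) ≈ 0.099213; accumulation ratio R = 1/(1−f) ≈ 1.11014.
Loading dose to hit Cmax,ss on first dose: D_load = D_maint·R ≈ 242 × 1.11014 ≈ 268.65 mg.

269 mg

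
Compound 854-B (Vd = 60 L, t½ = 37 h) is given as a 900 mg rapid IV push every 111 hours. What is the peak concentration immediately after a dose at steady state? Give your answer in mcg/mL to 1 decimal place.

17.1 mcg/mL

The dosing interval is 3 half-lives, so f = 2^(−3) = 0.125.
Accumulation ratio R = 1/(1 − f) = 1/0.875 = 8/7.
Single-dose peak C₀ = D/Vd = 900/60 = 15 mcg/mL.
Steady-state peak Cmax,ss = C₀·R = 15 × 8/7 ≈ 17.143 mcg/mL.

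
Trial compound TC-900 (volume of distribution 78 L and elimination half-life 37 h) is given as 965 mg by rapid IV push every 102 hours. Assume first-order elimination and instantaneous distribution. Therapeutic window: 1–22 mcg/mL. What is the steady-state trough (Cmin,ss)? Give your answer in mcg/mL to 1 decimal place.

k = ln2/t½ = ln2/37 ≈ 0.018734 h⁻¹; fraction remaining f = e^(−kτ) = e^(−0.018734×102) ≈ 0.1480.
Accumulation ratio R = 1/(1 − f) ≈ 1/0.8520 ≈ 1.1737.
Single-dose peak C₀ = D/Vd = 965/78 ≈ 12.372 mcg/mL.
Cmax,ss = C₀/(1 − f) ≈ 12.372/0.8520 ≈ 14.521 mcg/mL.
Steady-state trough Cmin,ss = Cmax,ss·f ≈ 14.521 × 0.1480 ≈ 2.149 mcg/mL.
Trough 2.1 mcg/mL vs MEC 1 mcg/mL: adequate.

2.1 mcg/mL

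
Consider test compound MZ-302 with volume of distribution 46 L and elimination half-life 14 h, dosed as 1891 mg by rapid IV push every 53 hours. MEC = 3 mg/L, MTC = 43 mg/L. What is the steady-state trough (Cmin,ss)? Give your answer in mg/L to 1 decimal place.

k = ln2/t½ = ln2/14 ≈ 0.049511 h⁻¹; fraction remaining f = e^(−kτ) = e^(−0.049511×53) ≈ 0.0725.
At steady state, accumulation factor R = 1/(1 − e^(−kτ)) ≈ 1.0782.
Single-dose peak C₀ = D/Vd = 1891/46 ≈ 41.109 mg/L.
Cmax,ss = C₀/(1 − f) ≈ 41.109/0.9275 ≈ 44.322 mg/L.
Steady-state trough Cmin,ss = Cmax,ss·f ≈ 44.322 × 0.0725 ≈ 3.213 mg/L.
Trough 3.2 mg/L vs MEC 3 mg/L: adequate.

3.2 mg/L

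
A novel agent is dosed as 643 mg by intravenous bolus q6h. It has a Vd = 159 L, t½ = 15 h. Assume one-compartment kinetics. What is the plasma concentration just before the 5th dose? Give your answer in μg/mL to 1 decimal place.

f = (1/2)^(τ/t½) = (1/2)^(6/15) ≈ 0.7579.
C₀ = D/Vd = 643/159 ≈ 4.044 μg/mL.
Before the 5th dose, 4 doses have been given. Superposition: Cmin = C₀·(f + f² + … + f^4).
≈ 4.044 × (0.7579 + 0.5744 + 0.4353 + 0.3299) ≈ 4.044 × 2.0975 ≈ 8.482 μg/mL.

8.5 μg/mL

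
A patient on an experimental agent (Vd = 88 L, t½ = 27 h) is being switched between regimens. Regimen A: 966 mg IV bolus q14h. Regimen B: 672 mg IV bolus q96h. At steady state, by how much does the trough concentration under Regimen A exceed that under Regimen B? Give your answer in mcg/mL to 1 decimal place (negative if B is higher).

24.7 mcg/mL

Regimen A: f = (1/2)^(14/27) ≈ 0.6981; Cmin,ss = (966/88)·f/(1−f) ≈ 25.383 mcg/mL.
Regimen B: f = (1/2)^(96/27) ≈ 0.0850; Cmin,ss = (672/88)·f/(1−f) ≈ 0.709 mcg/mL.
Difference ≈ 25.383 − 0.709 ≈ 24.674 mcg/mL.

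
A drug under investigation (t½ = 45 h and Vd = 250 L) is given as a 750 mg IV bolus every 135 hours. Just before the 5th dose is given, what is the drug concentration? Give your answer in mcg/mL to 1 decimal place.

0.4 mcg/mL

f = (1/2)^(τ/t½) = (1/2)^(135/45) ≈ 0.1250.
C₀ = D/Vd = 750/250 ≈ 3.000 mcg/mL.
Before the 5th dose, 4 doses have been given. Superposition: Cmin = C₀·(f + f² + … + f^4).
≈ 3.000 × (0.1250 + 0.0156 + 0.0020 + 0.0002) ≈ 3.000 × 0.1428 ≈ 0.428 mcg/mL.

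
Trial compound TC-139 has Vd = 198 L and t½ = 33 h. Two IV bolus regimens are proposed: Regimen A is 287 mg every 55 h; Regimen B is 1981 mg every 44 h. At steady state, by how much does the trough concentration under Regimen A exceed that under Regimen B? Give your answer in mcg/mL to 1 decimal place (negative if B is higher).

Regimen A: f = (1/2)^(55/33) ≈ 0.3150; Cmin,ss = (287/198)·f/(1−f) ≈ 0.667 mcg/mL.
Regimen B: f = (1/2)^(44/33) ≈ 0.3969; Cmin,ss = (1981/198)·f/(1−f) ≈ 6.584 mcg/mL.
Difference ≈ 0.667 − 6.584 ≈ -5.917 mcg/mL.

-5.9 mcg/mL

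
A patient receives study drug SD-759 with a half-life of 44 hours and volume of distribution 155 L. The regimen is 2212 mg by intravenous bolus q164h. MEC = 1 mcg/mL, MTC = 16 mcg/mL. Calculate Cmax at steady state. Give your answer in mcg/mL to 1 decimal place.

τ/t½ = 164/44 ≈ 3.7273, so fraction remaining f = (1/2)^(164/44) ≈ 0.0755.
Accumulation ratio R = 1/(1 − f) ≈ 1/0.9245 ≈ 1.0817.
Single-dose peak C₀ = D/Vd = 2212/155 ≈ 14.271 mcg/mL.
Steady-state peak Cmax,ss = C₀·R ≈ 14.271 × 1.0817 ≈ 15.437 mcg/mL.
Peak 15.4 mcg/mL vs MTC 16 mcg/mL: below toxic threshold.

15.4 mcg/mL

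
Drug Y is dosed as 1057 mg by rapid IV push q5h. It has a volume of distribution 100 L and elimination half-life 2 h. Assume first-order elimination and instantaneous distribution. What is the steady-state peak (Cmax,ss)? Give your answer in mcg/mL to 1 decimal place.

τ/t½ = 5/2 ≈ 2.5, so fraction remaining f = (1/2)^(5/2) ≈ 0.1768.
At steady state, accumulation factor R = 1/(1 − e^(−kτ)) ≈ 1.2148.
Each bolus raises the concentration by D/Vd = 1057/100 ≈ 10.570 mcg/mL.
Steady-state peak Cmax,ss = C₀·R ≈ 10.570 × 1.2148 ≈ 12.840 mcg/mL.

12.8 mcg/mL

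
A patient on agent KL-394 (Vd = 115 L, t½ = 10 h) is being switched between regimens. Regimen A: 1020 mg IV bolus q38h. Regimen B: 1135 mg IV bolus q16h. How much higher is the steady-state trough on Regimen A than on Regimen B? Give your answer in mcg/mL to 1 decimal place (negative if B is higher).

Regimen A: f = (1/2)^(38/10) ≈ 0.0718; Cmin,ss = (1020/115)·f/(1−f) ≈ 0.686 mcg/mL.
Regimen B: f = (1/2)^(16/10) ≈ 0.3299; Cmin,ss = (1135/115)·f/(1−f) ≈ 4.859 mcg/mL.
Difference ≈ 0.686 − 4.859 ≈ -4.173 mcg/mL.

-4.2 mcg/mL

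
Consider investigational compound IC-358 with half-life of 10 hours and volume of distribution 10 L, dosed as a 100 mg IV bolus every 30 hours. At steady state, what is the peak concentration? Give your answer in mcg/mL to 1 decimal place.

The dosing interval is 3 half-lives, so f = 2^(−3) = 0.125.
Accumulation ratio R = 1/(1 − f) = 1/0.875 = 8/7.
Single-dose peak C₀ = D/Vd = 100/10 = 10 mcg/mL.
Steady-state peak Cmax,ss = C₀·R = 10 × 8/7 ≈ 11.429 mcg/mL.

11.4 mcg/mL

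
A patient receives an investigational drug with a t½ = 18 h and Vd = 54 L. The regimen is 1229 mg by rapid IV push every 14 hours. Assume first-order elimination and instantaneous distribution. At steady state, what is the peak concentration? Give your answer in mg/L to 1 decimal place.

54.6 mg/L

Over one 14-h interval, 14/18 ≈ 0.77778 half-lives elapse, leaving f ≈ 0.5833 of each dose.
At steady state, accumulation factor R = 1/(1 − e^(−kτ)) ≈ 2.3998.
Single-dose peak C₀ = D/Vd = 1229/54 ≈ 22.759 mg/L.
Steady-state peak Cmax,ss = C₀·R ≈ 22.759 × 2.3998 ≈ 54.617 mg/L.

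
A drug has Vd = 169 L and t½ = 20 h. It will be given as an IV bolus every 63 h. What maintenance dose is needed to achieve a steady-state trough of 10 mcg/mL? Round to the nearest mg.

τ/t½ = 63/20 ≈ 3.15, so f = (1/2)^(63/20) ≈ 0.112656.
Cmin,ss = (D/Vd)·f/(1−f), so D = Cmin,ss·Vd·(1−f)/f.
D = 10 × 169 × (1−f)/f ≈ 10 × 169 × 7.87658 ≈ 13311.42 mg.

13311 mg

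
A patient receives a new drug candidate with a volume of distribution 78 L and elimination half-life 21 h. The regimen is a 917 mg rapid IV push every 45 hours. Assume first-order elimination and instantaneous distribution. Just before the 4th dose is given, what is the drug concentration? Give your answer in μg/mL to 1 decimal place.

3.4 μg/mL

f = (1/2)^(τ/t½) = (1/2)^(45/21) ≈ 0.2264.
C₀ = D/Vd = 917/78 ≈ 11.756 μg/mL.
Before the 4th dose, 3 doses have been given. Superposition: Cmin = C₀·(f + f² + … + f^3).
≈ 11.756 × (0.2264 + 0.0513 + 0.0116) ≈ 11.756 × 0.2893 ≈ 3.401 μg/mL.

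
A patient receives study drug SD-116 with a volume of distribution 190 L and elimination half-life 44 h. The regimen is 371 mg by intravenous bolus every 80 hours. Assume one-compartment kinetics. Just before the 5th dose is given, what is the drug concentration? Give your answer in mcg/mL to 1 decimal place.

f = (1/2)^(τ/t½) = (1/2)^(80/44) ≈ 0.2836.
C₀ = D/Vd = 371/190 ≈ 1.953 mcg/mL.
Before the 5th dose, 4 doses have been given. Superposition: Cmin = C₀·(f + f² + … + f^4).
≈ 1.953 × (0.2836 + 0.0804 + 0.0228 + 0.0065) ≈ 1.953 × 0.3933 ≈ 0.768 mcg/mL.

0.8 mcg/mL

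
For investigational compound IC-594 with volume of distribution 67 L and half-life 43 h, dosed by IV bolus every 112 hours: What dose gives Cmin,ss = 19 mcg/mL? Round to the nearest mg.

τ/t½ = 112/43 ≈ 2.6047, so f = (1/2)^(112/43) ≈ 0.164408.
Cmin,ss = (D/Vd)·f/(1−f), so D = Cmin,ss·Vd·(1−f)/f.
D = 19 × 67 × (1−f)/f ≈ 19 × 67 × 5.08243 ≈ 6469.93 mg.

6470 mg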